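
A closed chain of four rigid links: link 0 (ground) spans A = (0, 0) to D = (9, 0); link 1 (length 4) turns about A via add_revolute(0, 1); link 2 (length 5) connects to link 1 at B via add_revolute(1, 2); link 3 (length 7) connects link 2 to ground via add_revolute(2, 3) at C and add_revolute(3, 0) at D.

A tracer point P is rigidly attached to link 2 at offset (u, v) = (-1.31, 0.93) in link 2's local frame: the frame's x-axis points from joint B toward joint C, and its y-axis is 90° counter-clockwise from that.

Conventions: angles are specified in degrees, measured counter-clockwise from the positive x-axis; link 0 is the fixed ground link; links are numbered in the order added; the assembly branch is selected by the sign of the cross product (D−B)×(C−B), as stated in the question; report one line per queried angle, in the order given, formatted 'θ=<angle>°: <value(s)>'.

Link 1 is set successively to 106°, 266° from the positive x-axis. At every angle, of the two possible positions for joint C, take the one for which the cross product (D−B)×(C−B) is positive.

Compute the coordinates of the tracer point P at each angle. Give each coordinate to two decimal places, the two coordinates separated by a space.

A=(0,0), D=(9.00,0)
θ=106°: B = A + 4.00·(cos106°, sin106°) = (-1.1025, 3.8450)
θ=106°: |BD| = 10.8095
θ=106°: circle(B,5.00) ∩ circle(D,7.00): a=4.2946, h=2.5605
θ=106°:   candidates: C₊=(3.8220,4.7104) cross=27.678; C₋=(2.0004,-0.0756) cross=-27.678
θ=106°:   branch + wants cross > 0 → take C=(3.8220,4.7104) (cross=27.678)
θ=106°: ex = (C−B)/|BC| = (0.9849,0.1731); ey = (-0.1731,0.9849)
θ=106°: P = B + -1.31·ex + 0.93·ey = (-2.5537,4.5343)
θ=266°: B = A + 4.00·(cos266°, sin266°) = (-0.2790, -3.9903)
θ=266°: |BD| = 10.1006
θ=266°: circle(B,5.00) ∩ circle(D,7.00): a=3.8623, h=3.1754
θ=266°:   candidates: C₊=(2.0146,0.4526) cross=32.073; C₋=(4.5235,-5.3815) cross=-32.073
θ=266°:   branch + wants cross > 0 → take C=(2.0146,0.4526) (cross=32.073)
θ=266°: ex = (C−B)/|BC| = (0.4587,0.8886); ey = (-0.8886,0.4587)
θ=266°: P = B + -1.31·ex + 0.93·ey = (-1.7063,-4.7277)

θ=106°: -2.55 4.53
θ=266°: -1.71 -4.73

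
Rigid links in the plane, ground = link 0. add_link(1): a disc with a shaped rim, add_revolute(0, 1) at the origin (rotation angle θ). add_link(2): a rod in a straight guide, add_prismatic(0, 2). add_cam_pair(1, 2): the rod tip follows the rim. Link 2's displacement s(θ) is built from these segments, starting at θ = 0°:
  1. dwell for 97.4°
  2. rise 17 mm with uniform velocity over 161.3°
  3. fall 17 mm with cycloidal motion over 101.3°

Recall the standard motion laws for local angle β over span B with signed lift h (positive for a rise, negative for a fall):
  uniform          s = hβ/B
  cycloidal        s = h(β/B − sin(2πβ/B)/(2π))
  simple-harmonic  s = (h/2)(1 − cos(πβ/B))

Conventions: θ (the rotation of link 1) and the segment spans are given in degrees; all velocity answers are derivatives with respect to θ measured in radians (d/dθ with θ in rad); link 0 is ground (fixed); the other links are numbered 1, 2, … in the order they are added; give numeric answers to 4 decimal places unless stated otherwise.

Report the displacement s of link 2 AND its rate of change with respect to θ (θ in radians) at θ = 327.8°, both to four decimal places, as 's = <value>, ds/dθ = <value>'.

segment 1 (0° to 97.4°, dwell): s unchanged at 0.0000
segment 2 (97.4° to 258.7°, uniform, h = 17) is passed completely: s = 0.0000 + (17) = 17.0000
θ = 327.8° falls in segment 3 (258.7° to 360°, cycloidal, h = -17): β = 327.8 − 258.7 = 69.1°, B = 101.3°; Δs = -17·(0.6821 − sin(2π·0.6821)/(2π)) = -14.0596; s = 17.0000 − 14.0596 = 2.9404
velocity in seg [258.7°–360°] (cycloidal), θ in radians: β = 69.1° = 1.2060 rad, B = 101.3° = 1.7680 rad; ds/dθ = (h/B)(1 − cos(2πβ/B)) = ((-17)/1.7680)(1 − cos(2π·0.6821)) = -13.592348 mm/rad

s = 2.9404, ds/dθ = -13.5923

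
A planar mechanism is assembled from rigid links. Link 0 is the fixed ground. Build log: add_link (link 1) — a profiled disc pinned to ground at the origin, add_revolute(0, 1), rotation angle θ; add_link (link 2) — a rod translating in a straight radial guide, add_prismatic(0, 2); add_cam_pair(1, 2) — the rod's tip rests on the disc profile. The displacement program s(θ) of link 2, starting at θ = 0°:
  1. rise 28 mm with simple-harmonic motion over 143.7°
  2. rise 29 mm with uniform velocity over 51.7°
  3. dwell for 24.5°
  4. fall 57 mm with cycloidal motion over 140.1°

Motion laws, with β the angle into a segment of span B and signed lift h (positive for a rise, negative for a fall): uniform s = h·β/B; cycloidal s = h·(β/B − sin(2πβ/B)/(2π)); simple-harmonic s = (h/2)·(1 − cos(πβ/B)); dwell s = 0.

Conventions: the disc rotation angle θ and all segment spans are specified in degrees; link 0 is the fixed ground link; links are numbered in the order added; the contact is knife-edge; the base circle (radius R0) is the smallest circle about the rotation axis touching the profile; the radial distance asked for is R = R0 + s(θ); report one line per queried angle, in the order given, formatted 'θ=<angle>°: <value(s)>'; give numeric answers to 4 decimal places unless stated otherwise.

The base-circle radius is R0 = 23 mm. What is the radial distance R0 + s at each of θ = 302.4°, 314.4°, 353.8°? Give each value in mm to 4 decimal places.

seg 1 [0°–143.7°] simple-harmonic, h=28: full span → s += 28 → s = 28.0000
seg 2 [143.7°–195.4°] uniform, h=29: full span → s += 29 → s = 57.0000
seg 3 [195.4°–219.9°] dwell: s stays 57.0000
seg 4 [219.9°–360°] cycloidal, h=-57: θ=302.4° here. β=82.5, B=140.1. -57·(0.5889 − sin(2π·0.5889)/(2π)) = -38.3715 → s = 18.6285
seg 4 [219.9°–360°] cycloidal, h=-57: θ=314.4° here. β=94.5, B=140.1. -57·(0.6745 − sin(2π·0.6745)/(2π)) = -46.5181 → s = 10.4819
seg 4 [219.9°–360°] cycloidal, h=-57: θ=353.8° here. β=133.9, B=140.1. -57·(0.9557 − sin(2π·0.9557)/(2π)) = -56.9676 → s = 0.0324
θ=302.4°: R = R0 + s = 23 + 18.6285 = 41.6285
θ=314.4°: R = R0 + s = 23 + 10.4819 = 33.4819
θ=353.8°: R = R0 + s = 23 + 0.0324 = 23.0324

θ=302.4°: 41.6285
θ=314.4°: 33.4819
θ=353.8°: 23.0324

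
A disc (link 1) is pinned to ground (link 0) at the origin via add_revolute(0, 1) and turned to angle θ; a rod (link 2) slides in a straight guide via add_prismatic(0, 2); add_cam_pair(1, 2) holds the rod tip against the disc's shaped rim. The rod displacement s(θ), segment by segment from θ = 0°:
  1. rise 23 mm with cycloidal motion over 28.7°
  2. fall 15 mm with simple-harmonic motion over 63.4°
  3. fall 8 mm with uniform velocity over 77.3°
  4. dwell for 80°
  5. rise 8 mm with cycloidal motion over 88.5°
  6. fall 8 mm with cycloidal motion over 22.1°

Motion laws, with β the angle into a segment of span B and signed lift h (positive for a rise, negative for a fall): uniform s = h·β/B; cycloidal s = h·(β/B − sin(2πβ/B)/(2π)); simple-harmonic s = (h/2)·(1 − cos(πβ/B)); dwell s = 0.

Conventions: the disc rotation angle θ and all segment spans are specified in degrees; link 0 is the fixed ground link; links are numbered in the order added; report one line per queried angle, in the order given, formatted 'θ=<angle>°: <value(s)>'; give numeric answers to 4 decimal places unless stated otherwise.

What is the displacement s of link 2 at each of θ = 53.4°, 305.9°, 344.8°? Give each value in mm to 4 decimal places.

segment 1 (0° to 28.7°, cycloidal, h = 23) is passed completely: s = 0.0000 + (23) = 23.0000
θ = 53.4° falls in segment 2 (28.7° to 92.1°, simple-harmonic, h = -15): β = 53.4 − 28.7 = 24.7°, B = 63.4°; Δs = -15/2·(1 − cos(π·0.3896)) = -4.9504; s = 23.0000 − 4.9504 = 18.0496
segment 2 (28.7° to 92.1°, simple-harmonic, h = -15) is passed completely: s = 23.0000 + (-15) = 8.0000
segment 3 (92.1° to 169.4°, uniform, h = -8) is passed completely: s = 8.0000 + (-8) = 0.0000
segment 4 (169.4° to 249.4°, dwell): s unchanged at 0.0000
θ = 305.9° falls in segment 5 (249.4° to 337.9°, cycloidal, h = 8): β = 305.9 − 249.4 = 56.5°, B = 88.5°; Δs = 8·(0.6384 − sin(2π·0.6384)/(2π)) = 6.0803; s = 0.0000 + 6.0803 = 6.0803
segment 5 (249.4° to 337.9°, cycloidal, h = 8) is passed completely: s = 0.0000 + (8) = 8.0000
θ = 344.8° falls in segment 6 (337.9° to 360°, cycloidal, h = -8): β = 344.8 − 337.9 = 6.9°, B = 22.1°; Δs = -8·(0.3122 − sin(2π·0.3122)/(2π)) = -1.3206; s = 8.0000 − 1.3206 = 6.6794

θ=53.4°: 18.0496
θ=305.9°: 6.0803
θ=344.8°: 6.6794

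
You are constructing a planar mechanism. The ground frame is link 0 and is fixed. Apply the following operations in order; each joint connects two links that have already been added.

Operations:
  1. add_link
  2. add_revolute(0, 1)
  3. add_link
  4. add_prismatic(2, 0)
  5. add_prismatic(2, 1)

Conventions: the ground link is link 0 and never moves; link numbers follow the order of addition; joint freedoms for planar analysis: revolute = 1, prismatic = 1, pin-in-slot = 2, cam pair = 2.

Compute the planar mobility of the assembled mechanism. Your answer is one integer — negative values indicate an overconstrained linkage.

link 0 = ground. State L|J1|J2 = 1|0|0
+link1  2|0|0
R(0,1) f=1→J1  2|1|0
+link2  3|1|0
P(2,0) f=1→J1  3|2|0
P(2,1) f=1→J1  3|3|0
M = 3(3−1)−2·3−0 = 6−6−0 = 0

M = 0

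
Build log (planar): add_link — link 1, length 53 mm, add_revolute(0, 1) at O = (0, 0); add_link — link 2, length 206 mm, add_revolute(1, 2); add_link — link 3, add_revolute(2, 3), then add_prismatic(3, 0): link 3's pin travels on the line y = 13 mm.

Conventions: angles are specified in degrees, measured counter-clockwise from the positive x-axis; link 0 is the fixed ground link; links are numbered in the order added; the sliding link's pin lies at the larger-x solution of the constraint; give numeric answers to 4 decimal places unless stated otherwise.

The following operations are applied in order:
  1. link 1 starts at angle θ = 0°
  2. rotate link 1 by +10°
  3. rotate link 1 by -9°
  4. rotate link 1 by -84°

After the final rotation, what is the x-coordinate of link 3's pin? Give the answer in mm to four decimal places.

geometry: r = 53 mm, L = 206 mm, e = 13 mm; θ starts at 0°
rotate link 1 by +10°: θ ← 0° +10° = 10°
rotate link 1 by -9°: θ ← 10° -9° = 1°
rotate link 1 by -84°: θ ← 1° -84° = -83°
crank pin P = (r cos θ, r sin θ) = (6.459075, -52.604946)
h = r sin θ − e = -52.604946 − 13 = -65.604946
x = r cos θ + √(L² − h²) = 6.459075 + 195.274143 = 201.733219

201.7332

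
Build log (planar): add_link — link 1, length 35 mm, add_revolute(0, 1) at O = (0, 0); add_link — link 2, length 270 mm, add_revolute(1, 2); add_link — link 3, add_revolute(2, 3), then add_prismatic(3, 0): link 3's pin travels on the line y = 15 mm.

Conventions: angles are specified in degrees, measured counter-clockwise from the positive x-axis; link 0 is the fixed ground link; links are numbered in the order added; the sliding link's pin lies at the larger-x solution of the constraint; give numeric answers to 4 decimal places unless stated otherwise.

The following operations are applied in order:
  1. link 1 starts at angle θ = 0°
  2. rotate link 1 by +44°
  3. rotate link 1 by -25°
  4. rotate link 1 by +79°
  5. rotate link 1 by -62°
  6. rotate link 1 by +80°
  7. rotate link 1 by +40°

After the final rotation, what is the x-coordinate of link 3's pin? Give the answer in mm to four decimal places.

geometry: r = 35 mm, L = 270 mm, e = 15 mm; θ starts at 0°
rotate link 1 by +44°: θ ← 0° +44° = 44°
rotate link 1 by -25°: θ ← 44° -25° = 19°
rotate link 1 by +79°: θ ← 19° +79° = 98°
rotate link 1 by -62°: θ ← 98° -62° = 36°
rotate link 1 by +80°: θ ← 36° +80° = 116°
rotate link 1 by +40°: θ ← 116° +40° = 156°
crank pin P = (r cos θ, r sin θ) = (-31.974091, 14.235783)
h = r sin θ − e = 14.235783 − 15 = -0.764217
x = r cos θ + √(L² − h²) = -31.974091 + 269.998918 = 238.024827

238.0248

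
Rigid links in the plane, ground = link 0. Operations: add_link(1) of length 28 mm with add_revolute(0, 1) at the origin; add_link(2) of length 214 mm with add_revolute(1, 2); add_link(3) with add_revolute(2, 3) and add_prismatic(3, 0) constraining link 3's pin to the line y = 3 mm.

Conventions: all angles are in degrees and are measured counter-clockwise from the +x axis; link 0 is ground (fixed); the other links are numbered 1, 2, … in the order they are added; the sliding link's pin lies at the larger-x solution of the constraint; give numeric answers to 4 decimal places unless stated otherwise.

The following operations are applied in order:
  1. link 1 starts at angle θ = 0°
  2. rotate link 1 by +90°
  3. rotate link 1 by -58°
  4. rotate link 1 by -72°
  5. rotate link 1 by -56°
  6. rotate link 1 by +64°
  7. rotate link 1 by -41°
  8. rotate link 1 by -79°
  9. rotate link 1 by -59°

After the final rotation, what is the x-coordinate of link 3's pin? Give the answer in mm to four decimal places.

geometry: r = 28 mm, L = 214 mm, e = 3 mm; θ starts at 0°
rotate link 1 by +90°: θ ← 0° +90° = 90°
rotate link 1 by -58°: θ ← 90° -58° = 32°
rotate link 1 by -72°: θ ← 32° -72° = -40°
rotate link 1 by -56°: θ ← -40° -56° = -96°
rotate link 1 by +64°: θ ← -96° +64° = -32°
rotate link 1 by -41°: θ ← -32° -41° = -73°
rotate link 1 by -79°: θ ← -73° -79° = -152°
rotate link 1 by -59°: θ ← -152° -59° = -211°
crank pin P = (r cos θ, r sin θ) = (-24.000684, 14.421066)
h = r sin θ − e = 14.421066 − 3 = 11.421066
x = r cos θ + √(L² − h²) = -24.000684 + 213.695015 = 189.694330

189.6943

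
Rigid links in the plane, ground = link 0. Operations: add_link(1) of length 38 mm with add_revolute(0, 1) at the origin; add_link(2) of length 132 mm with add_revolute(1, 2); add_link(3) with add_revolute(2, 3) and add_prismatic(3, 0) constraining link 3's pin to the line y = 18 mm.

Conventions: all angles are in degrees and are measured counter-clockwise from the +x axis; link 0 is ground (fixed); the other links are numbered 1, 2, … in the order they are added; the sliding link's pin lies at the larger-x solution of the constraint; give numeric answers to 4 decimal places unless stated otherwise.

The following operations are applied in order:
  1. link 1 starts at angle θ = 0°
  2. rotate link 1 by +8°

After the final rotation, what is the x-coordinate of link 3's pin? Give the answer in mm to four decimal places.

geometry: r = 38 mm, L = 132 mm, e = 18 mm; θ starts at 0°
rotate link 1 by +8°: θ ← 0° +8° = 8°
crank pin P = (r cos θ, r sin θ) = (37.630187, 5.288578)
h = r sin θ − e = 5.288578 − 18 = -12.711422
x = r cos θ + √(L² − h²) = 37.630187 + 131.386528 = 169.016715

169.0167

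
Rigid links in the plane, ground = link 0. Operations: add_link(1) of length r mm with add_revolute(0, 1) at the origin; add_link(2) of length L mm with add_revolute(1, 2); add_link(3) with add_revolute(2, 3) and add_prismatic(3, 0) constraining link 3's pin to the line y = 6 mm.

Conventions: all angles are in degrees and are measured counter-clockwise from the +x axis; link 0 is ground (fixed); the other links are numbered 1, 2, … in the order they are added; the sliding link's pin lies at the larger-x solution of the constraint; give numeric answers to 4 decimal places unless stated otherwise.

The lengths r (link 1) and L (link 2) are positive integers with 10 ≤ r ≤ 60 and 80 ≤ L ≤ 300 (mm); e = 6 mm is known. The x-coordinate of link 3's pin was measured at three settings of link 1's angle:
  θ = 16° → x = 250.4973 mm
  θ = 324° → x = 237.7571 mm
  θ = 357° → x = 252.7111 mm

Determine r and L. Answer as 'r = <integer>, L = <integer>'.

constraint per measurement: (x − r cos θ)² + (r sin θ − e)² = L²
subtracting the θ₁ and θ₂ equations cancels the r² and L² terms:
r = (x₁² − x₂²) / (2[(x₁cos θ₁ + e sin θ₁) − (x₂cos θ₂ + e sin θ₂)]) = 58.0002 → r = 58
L² = (x₁ − r cos θ₁)² + (r sin θ₁ − e)² = 38025.0124 → L = 195.0000 → L = 195
check at θ₃=357°: x = 252.7111 (printed 252.7111) ✓

r = 58, L = 195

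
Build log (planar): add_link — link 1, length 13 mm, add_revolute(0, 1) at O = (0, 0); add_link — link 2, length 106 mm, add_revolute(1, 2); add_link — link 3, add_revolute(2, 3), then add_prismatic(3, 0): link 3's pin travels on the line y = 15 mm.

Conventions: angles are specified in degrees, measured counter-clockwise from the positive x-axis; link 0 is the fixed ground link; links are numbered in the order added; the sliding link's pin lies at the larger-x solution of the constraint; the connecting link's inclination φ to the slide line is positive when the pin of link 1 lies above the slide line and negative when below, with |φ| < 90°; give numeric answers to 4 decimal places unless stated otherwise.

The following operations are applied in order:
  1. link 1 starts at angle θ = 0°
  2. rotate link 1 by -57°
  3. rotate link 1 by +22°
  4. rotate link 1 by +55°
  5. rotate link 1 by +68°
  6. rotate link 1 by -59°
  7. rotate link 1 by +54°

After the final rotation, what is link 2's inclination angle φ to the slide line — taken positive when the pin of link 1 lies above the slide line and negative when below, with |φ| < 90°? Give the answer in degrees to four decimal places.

geometry: r = 13 mm, L = 106 mm, e = 15 mm; θ starts at 0°
rotate link 1 by -57°: θ ← 0° -57° = -57°
rotate link 1 by +22°: θ ← -57° +22° = -35°
rotate link 1 by +55°: θ ← -35° +55° = 20°
rotate link 1 by +68°: θ ← 20° +68° = 88°
rotate link 1 by -59°: θ ← 88° -59° = 29°
rotate link 1 by +54°: θ ← 29° +54° = 83°
h = r sin θ − e = 12.903100 − 15 = -2.096900
sin φ = h / L = -2.096900 / 106 = -0.01978208
φ = arcsin(-0.01978208) = -1.133503°

-1.1335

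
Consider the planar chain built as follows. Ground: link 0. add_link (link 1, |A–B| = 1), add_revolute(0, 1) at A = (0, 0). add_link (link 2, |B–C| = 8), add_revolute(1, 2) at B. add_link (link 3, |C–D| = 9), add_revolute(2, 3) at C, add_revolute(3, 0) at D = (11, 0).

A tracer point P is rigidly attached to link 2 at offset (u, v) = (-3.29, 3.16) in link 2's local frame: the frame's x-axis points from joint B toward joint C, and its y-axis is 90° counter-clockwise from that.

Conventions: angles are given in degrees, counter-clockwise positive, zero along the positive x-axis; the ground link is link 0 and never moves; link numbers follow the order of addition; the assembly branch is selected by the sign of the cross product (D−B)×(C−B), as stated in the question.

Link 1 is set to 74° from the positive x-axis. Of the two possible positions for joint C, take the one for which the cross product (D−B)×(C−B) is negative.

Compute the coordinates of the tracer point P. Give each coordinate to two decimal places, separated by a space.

A=(0,0), D=(11.00,0)
B = A + 1.00·(cos74°, sin74°) = (0.2756, 0.9613)
|BD| = 10.7674
circle(B,8.00) ∩ circle(D,9.00): a=4.5943, h=6.5493
  candidates: C₊=(5.4362,7.0742) cross=70.518; C₋=(4.2669,-5.9720) cross=-70.518
  branch - wants cross < 0 → take C=(4.2669,-5.9720) (cross=-70.518)
ex = (C−B)/|BC| = (0.4989,-0.8667); ey = (0.8667,0.4989)
P = B + -3.29·ex + 3.16·ey = (1.3729,5.3891)

1.37 5.39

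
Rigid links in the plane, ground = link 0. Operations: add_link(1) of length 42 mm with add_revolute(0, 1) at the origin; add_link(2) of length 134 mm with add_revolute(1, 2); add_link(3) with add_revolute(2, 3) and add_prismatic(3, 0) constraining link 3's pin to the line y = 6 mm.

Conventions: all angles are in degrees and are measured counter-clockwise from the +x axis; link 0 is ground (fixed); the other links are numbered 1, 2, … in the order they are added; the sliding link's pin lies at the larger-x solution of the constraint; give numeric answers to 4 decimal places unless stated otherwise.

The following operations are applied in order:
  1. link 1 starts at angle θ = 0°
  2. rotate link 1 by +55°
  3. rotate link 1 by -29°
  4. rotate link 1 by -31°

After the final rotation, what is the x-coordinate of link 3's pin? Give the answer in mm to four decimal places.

geometry: r = 42 mm, L = 134 mm, e = 6 mm; θ starts at 0°
rotate link 1 by +55°: θ ← 0° +55° = 55°
rotate link 1 by -29°: θ ← 55° -29° = 26°
rotate link 1 by -31°: θ ← 26° -31° = -5°
crank pin P = (r cos θ, r sin θ) = (41.840177, -3.660541)
h = r sin θ − e = -3.660541 − 6 = -9.660541
x = r cos θ + √(L² − h²) = 41.840177 + 133.651315 = 175.491492

175.4915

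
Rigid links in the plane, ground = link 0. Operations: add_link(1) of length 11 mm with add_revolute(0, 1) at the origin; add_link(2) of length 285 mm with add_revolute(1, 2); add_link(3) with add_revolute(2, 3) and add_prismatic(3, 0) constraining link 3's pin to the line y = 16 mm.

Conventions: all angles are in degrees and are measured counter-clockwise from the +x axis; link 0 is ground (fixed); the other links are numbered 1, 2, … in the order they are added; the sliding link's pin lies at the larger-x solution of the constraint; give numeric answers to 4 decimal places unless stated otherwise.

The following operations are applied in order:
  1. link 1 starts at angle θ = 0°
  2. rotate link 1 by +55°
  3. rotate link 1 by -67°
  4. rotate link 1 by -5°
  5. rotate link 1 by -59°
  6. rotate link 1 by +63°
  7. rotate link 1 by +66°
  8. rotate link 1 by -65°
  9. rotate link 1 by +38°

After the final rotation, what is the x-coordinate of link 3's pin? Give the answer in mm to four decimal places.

geometry: r = 11 mm, L = 285 mm, e = 16 mm; θ starts at 0°
rotate link 1 by +55°: θ ← 0° +55° = 55°
rotate link 1 by -67°: θ ← 55° -67° = -12°
rotate link 1 by -5°: θ ← -12° -5° = -17°
rotate link 1 by -59°: θ ← -17° -59° = -76°
rotate link 1 by +63°: θ ← -76° +63° = -13°
rotate link 1 by +66°: θ ← -13° +66° = 53°
rotate link 1 by -65°: θ ← 53° -65° = -12°
rotate link 1 by +38°: θ ← -12° +38° = 26°
crank pin P = (r cos θ, r sin θ) = (9.886735, 4.822083)
h = r sin θ − e = 4.822083 − 16 = -11.177917
x = r cos θ + √(L² − h²) = 9.886735 + 284.780712 = 294.667447

294.6674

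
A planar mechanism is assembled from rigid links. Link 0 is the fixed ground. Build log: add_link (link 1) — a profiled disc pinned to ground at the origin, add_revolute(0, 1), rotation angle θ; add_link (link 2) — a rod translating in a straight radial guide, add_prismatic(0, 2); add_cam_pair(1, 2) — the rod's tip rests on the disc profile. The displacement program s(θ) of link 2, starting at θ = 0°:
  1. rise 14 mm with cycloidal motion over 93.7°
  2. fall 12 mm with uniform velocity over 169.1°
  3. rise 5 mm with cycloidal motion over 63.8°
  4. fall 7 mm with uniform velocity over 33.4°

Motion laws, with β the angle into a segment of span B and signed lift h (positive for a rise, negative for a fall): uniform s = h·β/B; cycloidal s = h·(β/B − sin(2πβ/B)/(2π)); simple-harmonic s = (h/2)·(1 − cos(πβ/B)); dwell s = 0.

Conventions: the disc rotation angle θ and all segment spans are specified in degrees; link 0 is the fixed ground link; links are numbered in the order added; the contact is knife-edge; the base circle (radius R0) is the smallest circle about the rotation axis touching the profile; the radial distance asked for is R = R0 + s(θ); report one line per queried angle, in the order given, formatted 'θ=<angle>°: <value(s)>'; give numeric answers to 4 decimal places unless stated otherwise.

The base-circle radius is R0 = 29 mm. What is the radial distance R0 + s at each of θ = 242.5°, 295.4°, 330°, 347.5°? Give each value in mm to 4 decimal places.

seg 1 [0°–93.7°] cycloidal, h=14: full span → s += 14 → s = 14.0000
seg 2 [93.7°–262.8°] uniform, h=-12: θ=242.5° here. β=148.8, B=169.1. -12·148.8/169.1 = -10.5594 → s = 3.4406
seg 2 [93.7°–262.8°] uniform, h=-12: full span → s += -12 → s = 2.0000
seg 3 [262.8°–326.6°] cycloidal, h=5: θ=295.4° here. β=32.6, B=63.8. 5·(0.5110 − sin(2π·0.5110)/(2π)) = 2.6097 → s = 4.6097
seg 3 [262.8°–326.6°] cycloidal, h=5: full span → s += 5 → s = 7.0000
seg 4 [326.6°–360°] uniform, h=-7: θ=330° here. β=3.4, B=33.4. -7·3.4/33.4 = -0.7126 → s = 6.2874
seg 4 [326.6°–360°] uniform, h=-7: θ=347.5° here. β=20.9, B=33.4. -7·20.9/33.4 = -4.3802 → s = 2.6198
θ=242.5°: R = R0 + s = 29 + 3.4406 = 32.4406
θ=295.4°: R = R0 + s = 29 + 4.6097 = 33.6097
θ=330°: R = R0 + s = 29 + 6.2874 = 35.2874
θ=347.5°: R = R0 + s = 29 + 2.6198 = 31.6198

θ=242.5°: 32.4406
θ=295.4°: 33.6097
θ=330°: 35.2874
θ=347.5°: 31.6198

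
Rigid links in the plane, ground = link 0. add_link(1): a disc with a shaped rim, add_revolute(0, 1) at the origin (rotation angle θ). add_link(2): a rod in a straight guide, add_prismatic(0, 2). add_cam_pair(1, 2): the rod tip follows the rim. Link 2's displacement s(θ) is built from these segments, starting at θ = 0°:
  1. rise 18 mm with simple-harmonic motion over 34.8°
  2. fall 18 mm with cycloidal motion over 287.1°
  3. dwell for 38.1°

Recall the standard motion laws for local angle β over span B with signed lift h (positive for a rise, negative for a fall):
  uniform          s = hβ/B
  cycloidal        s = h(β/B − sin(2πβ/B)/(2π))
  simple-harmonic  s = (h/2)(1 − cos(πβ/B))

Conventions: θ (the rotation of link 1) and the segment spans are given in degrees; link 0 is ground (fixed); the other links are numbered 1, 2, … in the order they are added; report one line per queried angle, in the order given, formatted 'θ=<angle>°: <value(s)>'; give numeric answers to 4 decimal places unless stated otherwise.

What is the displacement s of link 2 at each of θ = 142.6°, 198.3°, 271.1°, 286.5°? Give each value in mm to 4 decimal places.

segment 1 (0° to 34.8°, simple-harmonic, h = 18) is passed completely: s = 0.0000 + (18) = 18.0000
θ = 142.6° falls in segment 2 (34.8° to 321.9°, cycloidal, h = -18): β = 142.6 − 34.8 = 107.8°, B = 287.1°; Δs = -18·(0.3755 − sin(2π·0.3755)/(2π)) = -4.7390; s = 18.0000 − 4.7390 = 13.2610
θ = 198.3° falls in segment 2 (34.8° to 321.9°, cycloidal, h = -18): β = 198.3 − 34.8 = 163.5°, B = 287.1°; Δs = -18·(0.5695 − sin(2π·0.5695)/(2π)) = -11.4622; s = 18.0000 − 11.4622 = 6.5378
θ = 271.1° falls in segment 2 (34.8° to 321.9°, cycloidal, h = -18): β = 271.1 − 34.8 = 236.3°, B = 287.1°; Δs = -18·(0.8231 − sin(2π·0.8231)/(2π)) = -17.3833; s = 18.0000 − 17.3833 = 0.6167
θ = 286.5° falls in segment 2 (34.8° to 321.9°, cycloidal, h = -18): β = 286.5 − 34.8 = 251.7°, B = 287.1°; Δs = -18·(0.8767 − sin(2π·0.8767)/(2π)) = -17.7845; s = 18.0000 − 17.7845 = 0.2155

θ=142.6°: 13.2610
θ=198.3°: 6.5378
θ=271.1°: 0.6167
θ=286.5°: 0.2155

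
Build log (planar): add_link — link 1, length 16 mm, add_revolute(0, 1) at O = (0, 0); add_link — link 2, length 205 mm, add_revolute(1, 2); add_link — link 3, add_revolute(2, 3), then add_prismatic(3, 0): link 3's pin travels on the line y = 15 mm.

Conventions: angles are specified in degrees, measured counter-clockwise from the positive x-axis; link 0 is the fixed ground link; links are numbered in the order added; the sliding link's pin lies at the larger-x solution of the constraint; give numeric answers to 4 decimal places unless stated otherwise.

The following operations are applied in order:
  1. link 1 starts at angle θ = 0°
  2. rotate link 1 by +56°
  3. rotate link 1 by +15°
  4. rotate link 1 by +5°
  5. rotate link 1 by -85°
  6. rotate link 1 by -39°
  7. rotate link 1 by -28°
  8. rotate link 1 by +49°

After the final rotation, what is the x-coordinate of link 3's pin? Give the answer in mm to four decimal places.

geometry: r = 16 mm, L = 205 mm, e = 15 mm; θ starts at 0°
rotate link 1 by +56°: θ ← 0° +56° = 56°
rotate link 1 by +15°: θ ← 56° +15° = 71°
rotate link 1 by +5°: θ ← 71° +5° = 76°
rotate link 1 by -85°: θ ← 76° -85° = -9°
rotate link 1 by -39°: θ ← -9° -39° = -48°
rotate link 1 by -28°: θ ← -48° -28° = -76°
rotate link 1 by +49°: θ ← -76° +49° = -27°
crank pin P = (r cos θ, r sin θ) = (14.256104, -7.263848)
h = r sin θ − e = -7.263848 − 15 = -22.263848
x = r cos θ + √(L² − h²) = 14.256104 + 203.787441 = 218.043545

218.0435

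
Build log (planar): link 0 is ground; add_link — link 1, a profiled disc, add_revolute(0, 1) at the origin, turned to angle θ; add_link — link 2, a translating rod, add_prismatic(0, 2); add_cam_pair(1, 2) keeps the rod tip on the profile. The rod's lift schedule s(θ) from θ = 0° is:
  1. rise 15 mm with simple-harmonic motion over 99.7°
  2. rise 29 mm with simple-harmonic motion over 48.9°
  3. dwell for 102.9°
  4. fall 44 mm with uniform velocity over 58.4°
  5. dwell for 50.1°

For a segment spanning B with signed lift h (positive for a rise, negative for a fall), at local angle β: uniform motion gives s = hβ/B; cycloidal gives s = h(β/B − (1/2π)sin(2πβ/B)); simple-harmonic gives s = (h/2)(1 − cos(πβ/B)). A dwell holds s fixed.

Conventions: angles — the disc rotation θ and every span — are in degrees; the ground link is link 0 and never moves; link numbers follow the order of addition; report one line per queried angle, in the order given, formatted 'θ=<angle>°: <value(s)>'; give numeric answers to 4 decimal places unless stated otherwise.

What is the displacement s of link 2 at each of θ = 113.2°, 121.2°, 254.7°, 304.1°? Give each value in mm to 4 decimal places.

seg 1 [0°–99.7°] simple-harmonic, h=15: full span → s += 15 → s = 15.0000
seg 2 [99.7°–148.6°] simple-harmonic, h=29: θ=113.2° here. β=13.5, B=48.9. 29/2·(1 − cos(π·0.2761)) = 5.1202 → s = 20.1202
seg 2 [99.7°–148.6°] simple-harmonic, h=29: θ=121.2° here. β=21.5, B=48.9. 29/2·(1 − cos(π·0.4397)) = 11.7683 → s = 26.7683
seg 2 [99.7°–148.6°] simple-harmonic, h=29: full span → s += 29 → s = 44.0000
seg 3 [148.6°–251.5°] dwell: s stays 44.0000
seg 4 [251.5°–309.9°] uniform, h=-44: θ=254.7° here. β=3.2, B=58.4. -44·3.2/58.4 = -2.4110 → s = 41.5890
seg 4 [251.5°–309.9°] uniform, h=-44: θ=304.1° here. β=52.6, B=58.4. -44·52.6/58.4 = -39.6301 → s = 4.3699

θ=113.2°: 20.1202
θ=121.2°: 26.7683
θ=254.7°: 41.5890
θ=304.1°: 4.3699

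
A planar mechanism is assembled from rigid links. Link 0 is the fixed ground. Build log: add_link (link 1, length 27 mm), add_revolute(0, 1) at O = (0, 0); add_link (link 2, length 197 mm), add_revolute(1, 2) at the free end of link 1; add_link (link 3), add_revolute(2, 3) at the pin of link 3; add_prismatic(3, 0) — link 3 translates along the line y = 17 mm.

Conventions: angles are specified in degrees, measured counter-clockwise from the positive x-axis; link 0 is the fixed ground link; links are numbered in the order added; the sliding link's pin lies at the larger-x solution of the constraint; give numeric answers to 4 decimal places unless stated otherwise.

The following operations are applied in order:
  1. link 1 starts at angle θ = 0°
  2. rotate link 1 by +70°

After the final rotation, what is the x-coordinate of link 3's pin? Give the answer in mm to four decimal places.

geometry: r = 27 mm, L = 197 mm, e = 17 mm; θ starts at 0°
rotate link 1 by +70°: θ ← 0° +70° = 70°
crank pin P = (r cos θ, r sin θ) = (9.234544, 25.371701)
h = r sin θ − e = 25.371701 − 17 = 8.371701
x = r cos θ + √(L² − h²) = 9.234544 + 196.822038 = 206.056582

206.0566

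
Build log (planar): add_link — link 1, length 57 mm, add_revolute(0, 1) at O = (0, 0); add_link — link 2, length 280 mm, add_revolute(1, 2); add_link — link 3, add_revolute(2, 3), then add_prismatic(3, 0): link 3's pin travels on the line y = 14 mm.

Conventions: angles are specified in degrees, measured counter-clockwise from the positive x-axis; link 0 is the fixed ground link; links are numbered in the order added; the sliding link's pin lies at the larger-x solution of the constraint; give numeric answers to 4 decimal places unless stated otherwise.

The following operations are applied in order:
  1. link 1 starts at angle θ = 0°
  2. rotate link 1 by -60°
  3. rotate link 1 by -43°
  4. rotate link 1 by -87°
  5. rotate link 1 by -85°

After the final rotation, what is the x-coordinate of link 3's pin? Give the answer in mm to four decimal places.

geometry: r = 57 mm, L = 280 mm, e = 14 mm; θ starts at 0°
rotate link 1 by -60°: θ ← 0° -60° = -60°
rotate link 1 by -43°: θ ← -60° -43° = -103°
rotate link 1 by -87°: θ ← -103° -87° = -190°
rotate link 1 by -85°: θ ← -190° -85° = -275°
crank pin P = (r cos θ, r sin θ) = (4.967877, 56.783098)
h = r sin θ − e = 56.783098 − 14 = 42.783098
x = r cos θ + √(L² − h²) = 4.967877 + 276.712137 = 281.680014

281.6800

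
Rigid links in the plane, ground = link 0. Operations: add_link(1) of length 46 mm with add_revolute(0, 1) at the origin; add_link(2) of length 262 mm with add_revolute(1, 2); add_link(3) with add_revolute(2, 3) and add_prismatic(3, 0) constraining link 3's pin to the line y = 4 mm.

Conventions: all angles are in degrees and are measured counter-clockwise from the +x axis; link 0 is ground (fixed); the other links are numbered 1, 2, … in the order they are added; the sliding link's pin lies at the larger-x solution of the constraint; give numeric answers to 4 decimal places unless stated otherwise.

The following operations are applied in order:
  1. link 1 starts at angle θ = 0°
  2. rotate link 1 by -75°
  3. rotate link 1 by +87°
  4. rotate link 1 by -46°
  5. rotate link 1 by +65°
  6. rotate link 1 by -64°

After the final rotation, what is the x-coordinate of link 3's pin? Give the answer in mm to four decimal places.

geometry: r = 46 mm, L = 262 mm, e = 4 mm; θ starts at 0°
rotate link 1 by -75°: θ ← 0° -75° = -75°
rotate link 1 by +87°: θ ← -75° +87° = 12°
rotate link 1 by -46°: θ ← 12° -46° = -34°
rotate link 1 by +65°: θ ← -34° +65° = 31°
rotate link 1 by -64°: θ ← 31° -64° = -33°
crank pin P = (r cos θ, r sin θ) = (38.578846, -25.053396)
h = r sin θ − e = -25.053396 − 4 = -29.053396
x = r cos θ + √(L² − h²) = 38.578846 + 260.384140 = 298.962986

298.9630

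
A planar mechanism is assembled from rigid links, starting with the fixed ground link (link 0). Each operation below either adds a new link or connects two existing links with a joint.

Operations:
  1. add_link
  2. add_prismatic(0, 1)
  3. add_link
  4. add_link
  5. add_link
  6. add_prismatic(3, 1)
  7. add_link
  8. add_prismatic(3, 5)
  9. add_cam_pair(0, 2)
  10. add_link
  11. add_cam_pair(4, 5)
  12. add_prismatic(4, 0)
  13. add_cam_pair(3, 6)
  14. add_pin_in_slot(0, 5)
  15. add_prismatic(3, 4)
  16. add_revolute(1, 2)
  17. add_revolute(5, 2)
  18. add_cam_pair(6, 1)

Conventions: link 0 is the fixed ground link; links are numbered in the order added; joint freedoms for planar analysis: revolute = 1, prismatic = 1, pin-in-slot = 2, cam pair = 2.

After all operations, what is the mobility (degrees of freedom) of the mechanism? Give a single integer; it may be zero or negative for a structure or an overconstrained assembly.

link 0 = ground. State L|J1|J2 = 1|0|0
+link1  2|0|0
P(0,1) f=1→J1  2|1|0
+link2  3|1|0
+link3  4|1|0
+link4  5|1|0
P(3,1) f=1→J1  5|2|0
+link5  6|2|0
P(3,5) f=1→J1  6|3|0
C(0,2) f=2→J2  6|3|1
+link6  7|3|1
C(4,5) f=2→J2  7|3|2
P(4,0) f=1→J1  7|4|2
C(3,6) f=2→J2  7|4|3
PS(0,5) f=2→J2  7|4|4
P(3,4) f=1→J1  7|5|4
R(1,2) f=1→J1  7|6|4
R(5,2) f=1→J1  7|7|4
C(6,1) f=2→J2  7|7|5
M = 3(7−1)−2·7−5 = 18−14−5 = -1

M = -1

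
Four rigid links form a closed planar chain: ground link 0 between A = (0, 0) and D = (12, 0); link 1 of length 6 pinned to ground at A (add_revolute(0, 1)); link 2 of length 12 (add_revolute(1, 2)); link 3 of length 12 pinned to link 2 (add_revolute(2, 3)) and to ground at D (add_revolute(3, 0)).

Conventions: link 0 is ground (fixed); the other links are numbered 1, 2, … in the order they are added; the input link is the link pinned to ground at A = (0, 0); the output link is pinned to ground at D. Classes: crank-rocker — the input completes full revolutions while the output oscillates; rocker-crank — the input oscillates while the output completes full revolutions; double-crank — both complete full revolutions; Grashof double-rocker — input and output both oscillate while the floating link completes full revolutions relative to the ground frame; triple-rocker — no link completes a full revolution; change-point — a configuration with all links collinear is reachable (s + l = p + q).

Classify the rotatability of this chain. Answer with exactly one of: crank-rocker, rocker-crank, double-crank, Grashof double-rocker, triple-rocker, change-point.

lengths: ground=12, input=6, coupler=12, output=12
sorted: s=6 (shortest), l=12 (longest), p+q=24
s + l = 18 vs p + q = 24
s + l < p + q (Grashof) with shortest = input link → crank-rocker

crank-rocker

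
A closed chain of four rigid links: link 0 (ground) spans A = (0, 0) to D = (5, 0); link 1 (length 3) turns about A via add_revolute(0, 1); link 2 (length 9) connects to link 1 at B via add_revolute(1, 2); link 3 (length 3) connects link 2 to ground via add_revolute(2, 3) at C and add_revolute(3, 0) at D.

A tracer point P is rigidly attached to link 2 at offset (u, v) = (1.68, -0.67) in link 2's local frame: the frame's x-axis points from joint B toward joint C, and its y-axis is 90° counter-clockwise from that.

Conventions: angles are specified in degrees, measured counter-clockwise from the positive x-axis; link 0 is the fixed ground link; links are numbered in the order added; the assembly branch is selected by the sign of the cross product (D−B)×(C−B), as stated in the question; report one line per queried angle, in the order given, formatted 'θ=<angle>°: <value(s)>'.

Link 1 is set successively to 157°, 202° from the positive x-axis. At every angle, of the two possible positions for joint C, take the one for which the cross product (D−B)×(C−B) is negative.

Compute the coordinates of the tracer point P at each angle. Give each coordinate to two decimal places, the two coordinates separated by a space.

A=(0,0), D=(5.00,0)
θ=157°: B = A + 3.00·(cos157°, sin157°) = (-2.7615, 1.1722)
θ=157°: |BD| = 7.8495
θ=157°: circle(B,9.00) ∩ circle(D,3.00): a=8.5110, h=2.9262
θ=157°:   candidates: C₊=(6.0911,2.7946) cross=22.969; C₋=(5.2171,-2.9921) cross=-22.969
θ=157°:   branch - wants cross < 0 → take C=(5.2171,-2.9921) (cross=-22.969)
θ=157°: ex = (C−B)/|BC| = (0.8865,-0.4627); ey = (0.4627,0.8865)
θ=157°: P = B + 1.68·ex + -0.67·ey = (-1.5822,-0.1991)
θ=202°: B = A + 3.00·(cos202°, sin202°) = (-2.7816, -1.1238)
θ=202°: |BD| = 7.8623
θ=202°: circle(B,9.00) ∩ circle(D,3.00): a=8.5100, h=2.9293
θ=202°:   candidates: C₊=(5.2223,2.9918) cross=23.031; C₋=(6.0597,-2.8066) cross=-23.031
θ=202°:   branch - wants cross < 0 → take C=(6.0597,-2.8066) (cross=-23.031)
θ=202°: ex = (C−B)/|BC| = (0.9824,-0.1870); ey = (0.1870,0.9824)
θ=202°: P = B + 1.68·ex + -0.67·ey = (-1.2565,-2.0961)

θ=157°: -1.58 -0.20
θ=202°: -1.26 -2.10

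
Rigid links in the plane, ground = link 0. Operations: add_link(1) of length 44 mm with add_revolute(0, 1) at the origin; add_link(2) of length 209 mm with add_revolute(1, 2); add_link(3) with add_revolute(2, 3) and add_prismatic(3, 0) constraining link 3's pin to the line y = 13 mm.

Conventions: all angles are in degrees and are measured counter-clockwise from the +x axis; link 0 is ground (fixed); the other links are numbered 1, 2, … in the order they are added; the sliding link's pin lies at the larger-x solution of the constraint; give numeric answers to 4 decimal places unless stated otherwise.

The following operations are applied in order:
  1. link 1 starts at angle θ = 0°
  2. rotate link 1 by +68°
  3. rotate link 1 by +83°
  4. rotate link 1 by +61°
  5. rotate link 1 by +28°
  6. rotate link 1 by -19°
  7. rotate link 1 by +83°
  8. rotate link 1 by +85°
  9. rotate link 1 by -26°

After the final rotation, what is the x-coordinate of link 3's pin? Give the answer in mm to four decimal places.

geometry: r = 44 mm, L = 209 mm, e = 13 mm; θ starts at 0°
rotate link 1 by +68°: θ ← 0° +68° = 68°
rotate link 1 by +83°: θ ← 68° +83° = 151°
rotate link 1 by +61°: θ ← 151° +61° = 212°
rotate link 1 by +28°: θ ← 212° +28° = 240°
rotate link 1 by -19°: θ ← 240° -19° = 221°
rotate link 1 by +83°: θ ← 221° +83° = 304°
rotate link 1 by +85°: θ ← 304° +85° = 389°
rotate link 1 by -26°: θ ← 389° -26° = 363°
crank pin P = (r cos θ, r sin θ) = (43.939700, 2.302782)
h = r sin θ − e = 2.302782 − 13 = -10.697218
x = r cos θ + √(L² − h²) = 43.939700 + 208.726063 = 252.665763

252.6658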